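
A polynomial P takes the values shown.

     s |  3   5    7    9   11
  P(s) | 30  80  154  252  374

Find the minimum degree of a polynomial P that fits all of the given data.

2

Forward differences of the values at s = 3, 5, 7, 9, 11:
  P  : 30  80  154  252  374
  Δ  : 50  74  98  122
  Δ^2: 24  24  24
  Δ^3: 0  0
  Δ^4: 0
The second differences are constant (24) and nonzero, while all higher differences vanish, so the minimal degree is 2.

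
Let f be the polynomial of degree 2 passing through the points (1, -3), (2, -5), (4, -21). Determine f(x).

Using the Lagrange interpolation formula with nodes 1, 2, 4:
  L_0(x) = (x - 2)(x - 4) / 3
  L_1(x) = (x - 1)(x - 4) / -2
  L_2(x) = (x - 1)(x - 2) / 6
Then f(x) = -3·L_0(x) - 5·L_1(x) - 21·L_2(x).
Expanding and collecting terms gives f(x) = -2x² + 4x - 5.
Check: f(4) = -21. ✓

f(x) = -2x^2 + 4x - 5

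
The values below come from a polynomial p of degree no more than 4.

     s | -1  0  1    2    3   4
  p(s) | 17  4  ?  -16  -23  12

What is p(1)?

On equispaced nodes a degree-4 polynomial has vanishing fifth forward difference, so
  - p(-1) + 5·p(0) - 10·p(1) + 10·p(2) - 5·p(3) + p(4) = 0.
Substituting the known values and solving for p(1):
  -10·p(1) = 30
  p(1) = -3.

-3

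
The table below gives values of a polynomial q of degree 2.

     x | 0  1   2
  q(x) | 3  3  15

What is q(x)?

Write q(x) = ax^2 + bx + c. Substituting each data point gives a linear system:
  c = 3
  a + b + c = 3
  4a + 2b + c = 15
Solving the system yields a = 6, b = -6, c = 3.
So q(x) = 6x² - 6x + 3.
Check: q(1) = 3. ✓

q(x) = 6x^2 - 6x + 3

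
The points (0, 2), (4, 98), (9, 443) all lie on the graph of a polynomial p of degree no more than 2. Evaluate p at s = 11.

651

Write p(s) = as^2 + bs + c. Substituting each data point gives a linear system:
  c = 2
  16a + 4b + c = 98
  81a + 9b + c = 443
Solving the system yields a = 5, b = 4, c = 2.
So p(s) = 5s^2 + 4s + 2.
Then p(11) = 651.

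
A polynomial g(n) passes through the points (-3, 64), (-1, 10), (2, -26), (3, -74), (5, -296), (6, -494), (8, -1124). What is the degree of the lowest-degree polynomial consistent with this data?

3

Divided differences on the nodes -3, -1, 2, 3, 5, 6, 8:
  order 0: 64  10  -26  -74  -296  -494  -1124
  order 1: -27  -12  -48  -111  -198  -315
  order 2: 3  -9  -21  -29  -39
  order 3: -2  -2  -2  -2
  order 4: 0  0  0
  order 5: 0  0
  order 6: 0
The order-3 divided differences are all -2 (nonzero) and every higher order vanishes, so the data lies on a polynomial of degree exactly 3.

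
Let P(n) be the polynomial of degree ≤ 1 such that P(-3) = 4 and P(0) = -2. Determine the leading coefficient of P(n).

Write P(n) = an + b. Substituting each data point gives a linear system:
  -3a + b = 4
  b = -2
Solving the system yields a = -2, b = -2.
So P(n) = -2n - 2.
The leading coefficient is -2.

-2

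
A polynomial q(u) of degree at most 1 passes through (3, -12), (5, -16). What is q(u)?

Write q(u) = au + b. Substituting each data point gives a linear system:
  3a + b = -12
  5a + b = -16
Solving the system yields a = -2, b = -6.
So q(u) = -2u - 6.
Check: q(3) = -12. ✓

q(u) = -2u - 6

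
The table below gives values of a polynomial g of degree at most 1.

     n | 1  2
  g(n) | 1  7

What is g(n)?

Write g(n) = an + b. Substituting each data point gives a linear system:
  a + b = 1
  2a + b = 7
Solving the system yields a = 6, b = -5.
So g(n) = 6n - 5.
Check: g(1) = 1. ✓

g(n) = 6n - 5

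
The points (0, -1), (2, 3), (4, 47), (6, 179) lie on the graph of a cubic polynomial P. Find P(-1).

-3

Forward differences of the values at x = 0, 2, 4, 6:
  P  : -1  3  47  179
  Δ  : 4  44  132
  Δ^2: 40  88
  Δ^3: 48
The third differences are constant, confirming degree 3.
Interpolating (Newton forward form) and evaluating at x = -1 gives P(-1) = -3.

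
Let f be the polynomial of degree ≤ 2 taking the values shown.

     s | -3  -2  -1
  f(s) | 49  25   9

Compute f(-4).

Forward differences of the values at s = -3, -2, -1:
  f  : 49  25  9
  Δ  : -24  -16
  Δ^2: 8
The second differences are constant, confirming degree 2.
Interpolating (Newton forward form) and evaluating at s = -4 gives f(-4) = 81.

81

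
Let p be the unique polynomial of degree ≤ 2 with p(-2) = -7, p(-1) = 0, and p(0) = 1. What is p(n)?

Write p(n) = an^2 + bn + c. Substituting each data point gives a linear system:
  4a - 2b + c = -7
  a - b + c = 0
  c = 1
Solving the system yields a = -3, b = -2, c = 1.
So p(n) = -3n^2 - 2n + 1.
Check: p(-2) = -7. ✓

p(n) = -3n^2 - 2n + 1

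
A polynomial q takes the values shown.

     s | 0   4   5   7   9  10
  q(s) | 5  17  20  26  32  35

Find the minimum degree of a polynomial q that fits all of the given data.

Divided differences on the nodes 0, 4, 5, 7, 9, 10:
  order 0: 5  17  20  26  32  35
  order 1: 3  3  3  3  3
  order 2: 0  0  0  0
  order 3: 0  0  0
  order 4: 0  0
  order 5: 0
The order-1 divided differences are all 3 (nonzero) and every higher order vanishes, so the data lies on a polynomial of degree exactly 1.

1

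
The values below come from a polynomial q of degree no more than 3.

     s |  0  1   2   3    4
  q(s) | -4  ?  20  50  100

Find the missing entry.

The 4 known points determine the degree-3 polynomial uniquely.
Write q(s) = as^3 + bs^2 + cs + d. Substituting each data point gives a linear system:
  d = -4
  8a + 4b + 2c + d = 20
  27a + 9b + 3c + d = 50
  64a + 16b + 4c + d = 100
Solving the system yields a = 1, b = 1, c = 6, d = -4.
So q(s) = s³ + s² + 6s - 4.
Then q(1) = 4.

4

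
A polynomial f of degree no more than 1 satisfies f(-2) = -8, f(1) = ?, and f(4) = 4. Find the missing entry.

The 2 known points determine the degree-1 polynomial uniquely.
Write f(t) = at + b. Substituting each data point gives a linear system:
  -2a + b = -8
  4a + b = 4
Solving the system yields a = 2, b = -4.
So f(t) = 2t - 4.
Then f(1) = -2.

-2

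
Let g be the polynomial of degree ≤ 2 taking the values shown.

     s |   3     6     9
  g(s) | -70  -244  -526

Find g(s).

g(s) = -6s^2 - 4s - 4

Using the Lagrange interpolation formula with nodes 3, 6, 9:
  L_0(s) = (s - 6)(s - 9) / 18
  L_1(s) = (s - 3)(s - 9) / -9
  L_2(s) = (s - 3)(s - 6) / 18
Then g(s) = -70·L_0(s) - 244·L_1(s) - 526·L_2(s).
Expanding and collecting terms gives g(s) = -6s² - 4s - 4.
Check: g(9) = -526. ✓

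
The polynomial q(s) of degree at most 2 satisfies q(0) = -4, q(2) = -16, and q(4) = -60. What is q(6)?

-136

Write q(s) = as^2 + bs + c. Substituting each data point gives a linear system:
  c = -4
  4a + 2b + c = -16
  16a + 4b + c = -60
Solving the system yields a = -4, b = 2, c = -4.
So q(s) = -4s² + 2s - 4.
Then q(6) = -136.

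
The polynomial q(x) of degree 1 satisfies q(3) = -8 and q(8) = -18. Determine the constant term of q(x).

Write q(x) = ax + b. Substituting each data point gives a linear system:
  3a + b = -8
  8a + b = -18
Solving the system yields a = -2, b = -2.
So q(x) = -2x - 2.
The constant term is -2.

-2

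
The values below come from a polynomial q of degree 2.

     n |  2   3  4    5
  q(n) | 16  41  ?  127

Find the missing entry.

The 3 known points determine the degree-2 polynomial uniquely.
Write q(n) = an^2 + bn + c. Substituting each data point gives a linear system:
  4a + 2b + c = 16
  9a + 3b + c = 41
  25a + 5b + c = 127
Solving the system yields a = 6, b = -5, c = 2.
So q(n) = 6n^2 - 5n + 2.
Then q(4) = 78.

78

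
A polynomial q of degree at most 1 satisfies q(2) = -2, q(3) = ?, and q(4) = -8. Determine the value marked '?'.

-5

On equispaced nodes a degree-1 polynomial has vanishing second forward difference, so
  q(2) - 2·q(3) + q(4) = 0.
Substituting the known values and solving for q(3):
  -2·q(3) = 10
  q(3) = -5.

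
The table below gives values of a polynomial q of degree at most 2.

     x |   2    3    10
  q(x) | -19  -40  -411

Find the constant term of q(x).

Write q(x) = ax^2 + bx + c. Substituting each data point gives a linear system:
  4a + 2b + c = -19
  9a + 3b + c = -40
  100a + 10b + c = -411
Solving the system yields a = -4, b = -1, c = -1.
So q(x) = -4x^2 - x - 1.
The constant term is -1.

-1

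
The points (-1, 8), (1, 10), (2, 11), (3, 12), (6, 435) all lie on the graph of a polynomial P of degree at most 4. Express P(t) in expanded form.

Write P(t) = at^4 + bt^3 + ct^2 + dt + e. Substituting each data point gives a linear system:
  a - b + c - d + e = 8
  a + b + c + d + e = 10
  16a + 8b + 4c + 2d + e = 11
  81a + 27b + 9c + 3d + e = 12
  1296a + 216b + 36c + 6d + e = 435
Solving the system yields a = 1, b = -5, c = 5, d = 6, e = 3.
So P(t) = t^4 - 5t^3 + 5t^2 + 6t + 3.
Check: P(2) = 11. ✓

P(t) = t^4 - 5t^3 + 5t^2 + 6t + 3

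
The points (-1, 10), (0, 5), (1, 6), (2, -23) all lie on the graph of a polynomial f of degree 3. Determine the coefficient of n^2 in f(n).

3

Write f(n) = an^3 + bn^2 + cn + d. Substituting each data point gives a linear system:
  -a + b - c + d = 10
  d = 5
  a + b + c + d = 6
  8a + 4b + 2c + d = -23
Solving the system yields a = -6, b = 3, c = 4, d = 5.
So f(n) = -6n^3 + 3n^2 + 4n + 5.
The coefficient of n^2 is 3.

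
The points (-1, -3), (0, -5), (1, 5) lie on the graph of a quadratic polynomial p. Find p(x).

p(x) = 6x^2 + 4x - 5

Using the Lagrange interpolation formula with nodes -1, 0, 1:
  L_0(x) = x(x - 1) / 2
  L_1(x) = (x + 1)(x - 1) / -1
  L_2(x) = (x + 1)x / 2
Then p(x) = -3·L_0(x) - 5·L_1(x) + 5·L_2(x).
Expanding and collecting terms gives p(x) = 6x² + 4x - 5.
Check: p(0) = -5. ✓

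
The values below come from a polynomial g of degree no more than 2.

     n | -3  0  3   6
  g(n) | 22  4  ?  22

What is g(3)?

4

The 3 known points determine the degree-2 polynomial uniquely.
Write g(n) = an^2 + bn + c. Substituting each data point gives a linear system:
  9a - 3b + c = 22
  c = 4
  36a + 6b + c = 22
Solving the system yields a = 1, b = -3, c = 4.
So g(n) = n² - 3n + 4.
Then g(3) = 4.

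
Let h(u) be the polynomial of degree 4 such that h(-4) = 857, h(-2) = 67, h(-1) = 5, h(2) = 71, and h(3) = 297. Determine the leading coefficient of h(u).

3

Write h(u) = au^4 + bu^3 + cu^2 + du + e. Substituting each data point gives a linear system:
  256a - 64b + 16c - 4d + e = 857
  16a - 8b + 4c - 2d + e = 67
  a - b + c - d + e = 5
  16a + 8b + 4c + 2d + e = 71
  81a + 27b + 9c + 3d + e = 297
Solving the system yields a = 3, b = 0, c = 6, d = 1, e = -3.
So h(u) = 3u^4 + 6u^2 + u - 3.
The leading coefficient is 3.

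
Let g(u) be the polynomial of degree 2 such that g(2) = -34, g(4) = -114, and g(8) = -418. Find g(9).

-524

Write g(u) = au^2 + bu + c. Substituting each data point gives a linear system:
  4a + 2b + c = -34
  16a + 4b + c = -114
  64a + 8b + c = -418
Solving the system yields a = -6, b = -4, c = -2.
So g(u) = -6u^2 - 4u - 2.
Then g(9) = -524.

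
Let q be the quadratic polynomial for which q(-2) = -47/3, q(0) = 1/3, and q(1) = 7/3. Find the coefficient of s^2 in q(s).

-2

Write q(s) = as^2 + bs + c. Substituting each data point gives a linear system:
  4a - 2b + c = -47/3
  c = 1/3
  a + b + c = 7/3
Solving the system yields a = -2, b = 4, c = 1/3.
So q(s) = -2s^2 + 4s + 1/3.
The leading coefficient is -2.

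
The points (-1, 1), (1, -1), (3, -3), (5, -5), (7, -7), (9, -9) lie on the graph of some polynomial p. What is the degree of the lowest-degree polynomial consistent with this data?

1

Forward differences of the values at t = -1, 1, 3, 5, 7, 9:
  p  : 1  -1  -3  -5  -7  -9
  Δ  : -2  -2  -2  -2  -2
  Δ^2: 0  0  0  0
  Δ^3: 0  0  0
  Δ^4: 0  0
  Δ^5: 0
The first differences are constant (-2) and nonzero, while all higher differences vanish, so the minimal degree is 1.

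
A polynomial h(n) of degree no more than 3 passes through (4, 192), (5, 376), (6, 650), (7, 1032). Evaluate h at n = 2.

Forward differences of the values at n = 4, 5, 6, 7:
  h  : 192  376  650  1032
  Δ  : 184  274  382
  Δ^2: 90  108
  Δ^3: 18
The third differences are constant, confirming degree 3.
Interpolating (Newton forward form) and evaluating at n = 2 gives h(2) = 22.

22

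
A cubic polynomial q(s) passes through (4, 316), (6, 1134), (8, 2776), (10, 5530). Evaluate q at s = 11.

Forward differences of the values at s = 4, 6, 8, 10:
  q  : 316  1134  2776  5530
  Δ  : 818  1642  2754
  Δ^2: 824  1112
  Δ^3: 288
The third differences are constant, confirming degree 3.
Interpolating (Newton forward form) and evaluating at s = 11 gives q(11) = 7414.

7414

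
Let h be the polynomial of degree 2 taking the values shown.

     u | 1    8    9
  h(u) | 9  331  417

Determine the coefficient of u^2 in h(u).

5

Write h(u) = au^2 + bu + c. Substituting each data point gives a linear system:
  a + b + c = 9
  64a + 8b + c = 331
  81a + 9b + c = 417
Solving the system yields a = 5, b = 1, c = 3.
So h(u) = 5u^2 + u + 3.
The leading coefficient is 5.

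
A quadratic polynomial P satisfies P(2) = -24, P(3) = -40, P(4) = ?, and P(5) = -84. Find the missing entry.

-60

On equispaced nodes a degree-2 polynomial has vanishing third forward difference, so
  - P(2) + 3·P(3) - 3·P(4) + P(5) = 0.
Substituting the known values and solving for P(4):
  -3·P(4) = 180
  P(4) = -60.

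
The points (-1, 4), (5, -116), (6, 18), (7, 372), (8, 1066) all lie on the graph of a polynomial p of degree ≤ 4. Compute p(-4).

Write p(s) = as^4 + bs^3 + cs^2 + ds + e. Substituting each data point gives a linear system:
  a - b + c - d + e = 4
  625a + 125b + 25c + 5d + e = -116
  1296a + 216b + 36c + 6d + e = 18
  2401a + 343b + 49c + 7d + e = 372
  4096a + 512b + 64c + 8d + e = 1066
Solving the system yields a = 1, b = -6, c = 1, d = -2, e = -6.
So p(s) = s⁴ - 6s³ + s² - 2s - 6.
Then p(-4) = 658.

658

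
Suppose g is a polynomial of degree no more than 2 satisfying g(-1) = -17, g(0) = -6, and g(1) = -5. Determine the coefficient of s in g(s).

Write g(s) = as^2 + bs + c. Substituting each data point gives a linear system:
  a - b + c = -17
  c = -6
  a + b + c = -5
Solving the system yields a = -5, b = 6, c = -6.
So g(s) = -5s² + 6s - 6.
The coefficient of s is 6.

6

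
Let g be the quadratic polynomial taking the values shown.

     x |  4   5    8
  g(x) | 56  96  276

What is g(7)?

206

Write g(x) = ax^2 + bx + c. Substituting each data point gives a linear system:
  16a + 4b + c = 56
  25a + 5b + c = 96
  64a + 8b + c = 276
Solving the system yields a = 5, b = -5, c = -4.
So g(x) = 5x^2 - 5x - 4.
Then g(7) = 206.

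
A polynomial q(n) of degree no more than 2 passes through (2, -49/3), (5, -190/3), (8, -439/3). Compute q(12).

-313

Write q(n) = an^2 + bn + c. Substituting each data point gives a linear system:
  4a + 2b + c = -49/3
  25a + 5b + c = -190/3
  64a + 8b + c = -439/3
Solving the system yields a = -2, b = -5/3, c = -5.
So q(n) = -2n^2 - (5/3)n - 5.
Then q(12) = -313.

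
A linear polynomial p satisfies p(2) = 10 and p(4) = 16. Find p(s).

p(s) = 3s + 4

Write p(s) = as + b. Substituting each data point gives a linear system:
  2a + b = 10
  4a + b = 16
Solving the system yields a = 3, b = 4.
So p(s) = 3s + 4.
Check: p(4) = 16. ✓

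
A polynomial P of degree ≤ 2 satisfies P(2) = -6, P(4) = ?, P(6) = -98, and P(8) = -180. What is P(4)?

The 3 known points determine the degree-2 polynomial uniquely.
Write P(s) = as^2 + bs + c. Substituting each data point gives a linear system:
  4a + 2b + c = -6
  36a + 6b + c = -98
  64a + 8b + c = -180
Solving the system yields a = -3, b = 1, c = 4.
So P(s) = -3s² + s + 4.
Then P(4) = -40.

-40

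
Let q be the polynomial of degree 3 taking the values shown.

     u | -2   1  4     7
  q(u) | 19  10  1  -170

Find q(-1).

6

Using the Lagrange interpolation formula with nodes -2, 1, 4, 7:
  L_0(u) = (u - 1)(u - 4)(u - 7) / -162
  L_1(u) = (u + 2)(u - 4)(u - 7) / 54
  L_2(u) = (u + 2)(u - 1)(u - 7) / -54
  L_3(u) = (u + 2)(u - 1)(u - 4) / 162
Then q(u) = 19·L_0(u) + 10·L_1(u) + 1·L_2(u) - 170·L_3(u).
Expanding and collecting terms gives q(u) = -u³ + 3u² + 3u + 5.
Evaluating at u = -1: q(-1) = 6.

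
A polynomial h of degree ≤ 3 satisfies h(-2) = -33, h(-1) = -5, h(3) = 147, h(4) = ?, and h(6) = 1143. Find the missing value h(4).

345

The 4 known points determine the degree-3 polynomial uniquely.
Write h(n) = an^3 + bn^2 + cn + d. Substituting each data point gives a linear system:
  -8a + 4b - 2c + d = -33
  -a + b - c + d = -5
  27a + 9b + 3c + d = 147
  216a + 36b + 6c + d = 1143
Solving the system yields a = 5, b = 2, c = -1, d = -3.
So h(n) = 5n³ + 2n² - n - 3.
Then h(4) = 345.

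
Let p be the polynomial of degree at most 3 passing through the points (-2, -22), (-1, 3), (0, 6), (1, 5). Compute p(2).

18

Forward differences of the values at n = -2, -1, 0, 1:
  p  : -22  3  6  5
  Δ  : 25  3  -1
  Δ^2: -22  -4
  Δ^3: 18
The third differences are constant, confirming degree 3.
Interpolating (Newton forward form) and evaluating at n = 2 gives p(2) = 18.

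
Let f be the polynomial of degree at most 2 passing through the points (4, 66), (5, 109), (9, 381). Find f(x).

Write f(x) = ax^2 + bx + c. Substituting each data point gives a linear system:
  16a + 4b + c = 66
  25a + 5b + c = 109
  81a + 9b + c = 381
Solving the system yields a = 5, b = -2, c = -6.
So f(x) = 5x^2 - 2x - 6.
Check: f(5) = 109. ✓

f(x) = 5x^2 - 2x - 6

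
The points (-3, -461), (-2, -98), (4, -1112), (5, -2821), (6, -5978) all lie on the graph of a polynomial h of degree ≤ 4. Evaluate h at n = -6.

-6902

Using the Lagrange interpolation formula with nodes -3, -2, 4, 5, 6:
  L_0(n) = (n + 2)(n - 4)(n - 5)(n - 6) / 504
  L_1(n) = (n + 3)(n - 4)(n - 5)(n - 6) / -336
  L_2(n) = (n + 3)(n + 2)(n - 5)(n - 6) / 84
  L_3(n) = (n + 3)(n + 2)(n - 4)(n - 6) / -56
  L_4(n) = (n + 3)(n + 2)(n - 4)(n - 5) / 144
Then h(n) = -461·L_0(n) - 98·L_1(n) - 1112·L_2(n) - 2821·L_3(n) - 5978·L_4(n).
Expanding and collecting terms gives h(n) = -5n⁴ + 2n³ + n² + 5n + 4.
Evaluating at n = -6: h(-6) = -6902.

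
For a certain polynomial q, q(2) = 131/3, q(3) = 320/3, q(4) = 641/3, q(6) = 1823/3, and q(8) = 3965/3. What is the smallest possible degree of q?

Divided differences on the nodes 2, 3, 4, 6, 8:
  order 0: 131/3  320/3  641/3  1823/3  3965/3
  order 1: 63  107  197  357
  order 2: 22  30  40
  order 3: 2  2
  order 4: 0
The order-3 divided differences are all 2 (nonzero) and every higher order vanishes, so the data lies on a polynomial of degree exactly 3.

3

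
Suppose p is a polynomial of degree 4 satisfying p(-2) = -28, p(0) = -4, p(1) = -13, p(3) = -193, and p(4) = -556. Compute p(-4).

-508

Write p(x) = ax^4 + bx^3 + cx^2 + dx + e. Substituting each data point gives a linear system:
  16a - 8b + 4c - 2d + e = -28
  e = -4
  a + b + c + d + e = -13
  81a + 27b + 9c + 3d + e = -193
  256a + 64b + 16c + 4d + e = -556
Solving the system yields a = -2, b = 0, c = -1, d = -6, e = -4.
So p(x) = -2x^4 - x^2 - 6x - 4.
Then p(-4) = -508.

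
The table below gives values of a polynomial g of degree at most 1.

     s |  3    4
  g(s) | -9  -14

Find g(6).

Using the Lagrange interpolation formula with nodes 3, 4:
  L_0(s) = (s - 4) / -1
  L_1(s) = (s - 3) / 1
Then g(s) = -9·L_0(s) - 14·L_1(s).
Expanding and collecting terms gives g(s) = -5s + 6.
Evaluating at s = 6: g(6) = -24.

-24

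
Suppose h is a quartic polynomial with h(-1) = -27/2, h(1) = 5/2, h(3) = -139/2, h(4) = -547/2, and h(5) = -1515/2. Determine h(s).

h(s) = -2s^4 + 5s^3 - 6s^2 + 3s + 5/2

Using the Lagrange interpolation formula with nodes -1, 1, 3, 4, 5:
  L_0(s) = (s - 1)(s - 3)(s - 4)(s - 5) / 240
  L_1(s) = (s + 1)(s - 3)(s - 4)(s - 5) / -48
  L_2(s) = (s + 1)(s - 1)(s - 4)(s - 5) / 16
  L_3(s) = (s + 1)(s - 1)(s - 3)(s - 5) / -15
  L_4(s) = (s + 1)(s - 1)(s - 3)(s - 4) / 48
Then h(s) = -27/2·L_0(s) + 5/2·L_1(s) - 139/2·L_2(s) - 547/2·L_3(s) - 1515/2·L_4(s).
Expanding and collecting terms gives h(s) = -2s^4 + 5s^3 - 6s^2 + 3s + 5/2.
Check: h(-1) = -27/2. ✓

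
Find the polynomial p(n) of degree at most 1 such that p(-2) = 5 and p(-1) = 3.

Using the Lagrange interpolation formula with nodes -2, -1:
  L_0(n) = (n + 1) / -1
  L_1(n) = (n + 2) / 1
Then p(n) = 5·L_0(n) + 3·L_1(n).
Expanding and collecting terms gives p(n) = -2n + 1.
Check: p(-1) = 3. ✓

p(n) = -2n + 1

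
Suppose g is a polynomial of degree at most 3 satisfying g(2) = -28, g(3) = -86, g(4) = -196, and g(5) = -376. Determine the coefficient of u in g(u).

Write g(u) = au^3 + bu^2 + cu + d. Substituting each data point gives a linear system:
  8a + 4b + 2c + d = -28
  27a + 9b + 3c + d = -86
  64a + 16b + 4c + d = -196
  125a + 25b + 5c + d = -376
Solving the system yields a = -3, b = 1, c = -6, d = 4.
So g(u) = -3u³ + u² - 6u + 4.
The coefficient of u is -6.

-6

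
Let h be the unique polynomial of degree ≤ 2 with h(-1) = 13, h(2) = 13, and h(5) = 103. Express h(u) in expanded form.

Write h(u) = au^2 + bu + c. Substituting each data point gives a linear system:
  a - b + c = 13
  4a + 2b + c = 13
  25a + 5b + c = 103
Solving the system yields a = 5, b = -5, c = 3.
So h(u) = 5u^2 - 5u + 3.
Check: h(2) = 13. ✓

h(u) = 5u^2 - 5u + 3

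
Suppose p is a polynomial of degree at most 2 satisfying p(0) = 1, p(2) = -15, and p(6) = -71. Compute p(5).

Write p(t) = at^2 + bt + c. Substituting each data point gives a linear system:
  c = 1
  4a + 2b + c = -15
  36a + 6b + c = -71
Solving the system yields a = -1, b = -6, c = 1.
So p(t) = -t^2 - 6t + 1.
Then p(5) = -54.

-54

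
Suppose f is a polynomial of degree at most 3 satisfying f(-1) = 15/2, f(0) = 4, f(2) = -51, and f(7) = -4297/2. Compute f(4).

-410

Using the Lagrange interpolation formula with nodes -1, 0, 2, 7:
  L_0(n) = n(n - 2)(n - 7) / -24
  L_1(n) = (n + 1)(n - 2)(n - 7) / 14
  L_2(n) = (n + 1)n(n - 7) / -30
  L_3(n) = (n + 1)n(n - 2) / 280
Then f(n) = 15/2·L_0(n) + 4·L_1(n) - 51·L_2(n) - 4297/2·L_3(n).
Expanding and collecting terms gives f(n) = -6n^3 - 2n^2 + (1/2)n + 4.
Evaluating at n = 4: f(4) = -410.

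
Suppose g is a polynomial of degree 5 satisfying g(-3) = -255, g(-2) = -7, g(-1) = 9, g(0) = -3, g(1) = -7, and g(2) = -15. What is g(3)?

33

Using the Lagrange interpolation formula with nodes -3, -2, -1, 0, 1, 2:
  L_0(n) = (n + 2)(n + 1)n(n - 1)(n - 2) / -120
  L_1(n) = (n + 3)(n + 1)n(n - 1)(n - 2) / 24
  L_2(n) = (n + 3)(n + 2)n(n - 1)(n - 2) / -12
  L_3(n) = (n + 3)(n + 2)(n + 1)(n - 1)(n - 2) / 12
  L_4(n) = (n + 3)(n + 2)(n + 1)n(n - 2) / -24
  L_5(n) = (n + 3)(n + 2)(n + 1)n(n - 1) / 120
Then g(n) = -255·L_0(n) - 7·L_1(n) + 9·L_2(n) - 3·L_3(n) - 7·L_4(n) - 15·L_5(n).
Expanding and collecting terms gives g(n) = n⁵ - 2n⁴ - 3n³ + 6n² - 6n - 3.
Evaluating at n = 3: g(3) = 33.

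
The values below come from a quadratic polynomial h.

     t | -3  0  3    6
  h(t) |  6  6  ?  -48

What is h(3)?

On equispaced nodes a degree-2 polynomial has vanishing third forward difference, so
  - h(-3) + 3·h(0) - 3·h(3) + h(6) = 0.
Substituting the known values and solving for h(3):
  -3·h(3) = 36
  h(3) = -12.

-12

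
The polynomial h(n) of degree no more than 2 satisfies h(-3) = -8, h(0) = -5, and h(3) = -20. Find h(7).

-68

Forward differences of the values at n = -3, 0, 3:
  h  : -8  -5  -20
  Δ  : 3  -15
  Δ^2: -18
The second differences are constant, confirming degree 2.
Interpolating (Newton forward form) and evaluating at n = 7 gives h(7) = -68.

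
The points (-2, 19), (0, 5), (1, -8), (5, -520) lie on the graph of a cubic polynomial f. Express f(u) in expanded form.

Using the Lagrange interpolation formula with nodes -2, 0, 1, 5:
  L_0(u) = u(u - 1)(u - 5) / -42
  L_1(u) = (u + 2)(u - 1)(u - 5) / 10
  L_2(u) = (u + 2)u(u - 5) / -12
  L_3(u) = (u + 2)u(u - 1) / 140
Then f(u) = 19·L_0(u) + 5·L_1(u) - 8·L_2(u) - 520·L_3(u).
Expanding and collecting terms gives f(u) = -3u³ - 5u² - 5u + 5.
Check: f(5) = -520. ✓

f(u) = -3u^3 - 5u^2 - 5u + 5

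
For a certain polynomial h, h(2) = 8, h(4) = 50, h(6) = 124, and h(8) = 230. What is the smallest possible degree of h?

Forward differences of the values at t = 2, 4, 6, 8:
  h  : 8  50  124  230
  Δ  : 42  74  106
  Δ^2: 32  32
  Δ^3: 0
The second differences are constant (32) and nonzero, while all higher differences vanish, so the minimal degree is 2.

2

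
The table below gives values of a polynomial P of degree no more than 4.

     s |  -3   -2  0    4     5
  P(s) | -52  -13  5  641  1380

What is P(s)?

P(s) = s^4 + 6s^3 + s^2 - 5s + 5

Write P(s) = as^4 + bs^3 + cs^2 + ds + e. Substituting each data point gives a linear system:
  81a - 27b + 9c - 3d + e = -52
  16a - 8b + 4c - 2d + e = -13
  e = 5
  256a + 64b + 16c + 4d + e = 641
  625a + 125b + 25c + 5d + e = 1380
Solving the system yields a = 1, b = 6, c = 1, d = -5, e = 5.
So P(s) = s^4 + 6s^3 + s^2 - 5s + 5.
Check: P(0) = 5. ✓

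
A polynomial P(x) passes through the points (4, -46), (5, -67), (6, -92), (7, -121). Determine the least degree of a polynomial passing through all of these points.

2

Forward differences of the values at x = 4, 5, 6, 7:
  P  : -46  -67  -92  -121
  Δ  : -21  -25  -29
  Δ^2: -4  -4
  Δ^3: 0
The second differences are constant (-4) and nonzero, while all higher differences vanish, so the minimal degree is 2.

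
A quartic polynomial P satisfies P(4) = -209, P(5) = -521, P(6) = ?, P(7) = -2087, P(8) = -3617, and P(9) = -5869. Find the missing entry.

-1105

On equispaced nodes a degree-4 polynomial has vanishing fifth forward difference, so
  - P(4) + 5·P(5) - 10·P(6) + 10·P(7) - 5·P(8) + P(9) = 0.
Substituting the known values and solving for P(6):
  -10·P(6) = 11050
  P(6) = -1105.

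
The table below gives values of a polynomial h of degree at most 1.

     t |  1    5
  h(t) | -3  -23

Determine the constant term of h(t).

Write h(t) = at + b. Substituting each data point gives a linear system:
  a + b = -3
  5a + b = -23
Solving the system yields a = -5, b = 2.
So h(t) = -5t + 2.
The constant term is 2.

2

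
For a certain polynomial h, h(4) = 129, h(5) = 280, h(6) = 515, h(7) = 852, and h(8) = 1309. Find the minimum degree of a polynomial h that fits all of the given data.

Forward differences of the values at s = 4, 5, 6, 7, 8:
  h  : 129  280  515  852  1309
  Δ  : 151  235  337  457
  Δ^2: 84  102  120
  Δ^3: 18  18
  Δ^4: 0
The third differences are constant (18) and nonzero, while all higher differences vanish, so the minimal degree is 3.

3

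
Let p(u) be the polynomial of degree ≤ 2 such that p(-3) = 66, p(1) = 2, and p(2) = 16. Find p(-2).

Using the Lagrange interpolation formula with nodes -3, 1, 2:
  L_0(u) = (u - 1)(u - 2) / 20
  L_1(u) = (u + 3)(u - 2) / -4
  L_2(u) = (u + 3)(u - 1) / 5
Then p(u) = 66·L_0(u) + 2·L_1(u) + 16·L_2(u).
Expanding and collecting terms gives p(u) = 6u² - 4u.
Evaluating at u = -2: p(-2) = 32.

32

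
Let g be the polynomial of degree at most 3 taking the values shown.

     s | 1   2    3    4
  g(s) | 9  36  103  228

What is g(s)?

Write g(s) = as^3 + bs^2 + cs + d. Substituting each data point gives a linear system:
  a + b + c + d = 9
  8a + 4b + 2c + d = 36
  27a + 9b + 3c + d = 103
  64a + 16b + 4c + d = 228
Solving the system yields a = 3, b = 2, c = 0, d = 4.
So g(s) = 3s^3 + 2s^2 + 4.
Check: g(2) = 36. ✓

g(s) = 3s^3 + 2s^2 + 4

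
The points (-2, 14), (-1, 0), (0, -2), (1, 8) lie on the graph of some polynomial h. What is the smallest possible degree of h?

2

Forward differences of the values at u = -2, -1, 0, 1:
  h  : 14  0  -2  8
  Δ  : -14  -2  10
  Δ^2: 12  12
  Δ^3: 0
The second differences are constant (12) and nonzero, while all higher differences vanish, so the minimal degree is 2.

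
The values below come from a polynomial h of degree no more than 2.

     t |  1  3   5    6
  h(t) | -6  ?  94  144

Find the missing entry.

24

The 3 known points determine the degree-2 polynomial uniquely.
Write h(t) = at^2 + bt + c. Substituting each data point gives a linear system:
  a + b + c = -6
  25a + 5b + c = 94
  36a + 6b + c = 144
Solving the system yields a = 5, b = -5, c = -6.
So h(t) = 5t^2 - 5t - 6.
Then h(3) = 24.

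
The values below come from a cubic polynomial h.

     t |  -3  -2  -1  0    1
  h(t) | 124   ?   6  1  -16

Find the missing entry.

On equispaced nodes a degree-3 polynomial has vanishing fourth forward difference, so
  h(-3) - 4·h(-2) + 6·h(-1) - 4·h(0) + h(1) = 0.
Substituting the known values and solving for h(-2):
  -4·h(-2) = -140
  h(-2) = 35.

35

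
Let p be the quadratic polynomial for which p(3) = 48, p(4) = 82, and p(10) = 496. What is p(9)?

402

Using the Lagrange interpolation formula with nodes 3, 4, 10:
  L_0(s) = (s - 4)(s - 10) / 7
  L_1(s) = (s - 3)(s - 10) / -6
  L_2(s) = (s - 3)(s - 4) / 42
Then p(s) = 48·L_0(s) + 82·L_1(s) + 496·L_2(s).
Expanding and collecting terms gives p(s) = 5s^2 - s + 6.
Evaluating at s = 9: p(9) = 402.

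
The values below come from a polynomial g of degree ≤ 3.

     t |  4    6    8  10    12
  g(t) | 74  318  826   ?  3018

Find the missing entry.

The 4 known points determine the degree-3 polynomial uniquely.
Write g(t) = at^3 + bt^2 + ct + d. Substituting each data point gives a linear system:
  64a + 16b + 4c + d = 74
  216a + 36b + 6c + d = 318
  512a + 64b + 8c + d = 826
  1728a + 144b + 12c + d = 3018
Solving the system yields a = 2, b = -3, c = 0, d = -6.
So g(t) = 2t³ - 3t² - 6.
Then g(10) = 1694.

1694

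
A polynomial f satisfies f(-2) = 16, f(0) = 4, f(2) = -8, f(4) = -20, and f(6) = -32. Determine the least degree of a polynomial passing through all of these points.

Forward differences of the values at s = -2, 0, 2, 4, 6:
  f  : 16  4  -8  -20  -32
  Δ  : -12  -12  -12  -12
  Δ^2: 0  0  0
  Δ^3: 0  0
  Δ^4: 0
The first differences are constant (-12) and nonzero, while all higher differences vanish, so the minimal degree is 1.

1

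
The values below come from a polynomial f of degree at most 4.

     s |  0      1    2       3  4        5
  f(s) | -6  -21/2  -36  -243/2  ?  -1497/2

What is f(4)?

-330

The 5 known points determine the degree-4 polynomial uniquely.
Write f(s) = as^4 + bs^3 + cs^2 + ds + e. Substituting each data point gives a linear system:
  e = -6
  a + b + c + d + e = -21/2
  16a + 8b + 4c + 2d + e = -36
  81a + 27b + 9c + 3d + e = -243/2
  625a + 125b + 25c + 5d + e = -1497/2
Solving the system yields a = -1, b = -1/2, c = -2, d = -1, e = -6.
So f(s) = -s^4 - (1/2)s^3 - 2s^2 - s - 6.
Then f(4) = -330.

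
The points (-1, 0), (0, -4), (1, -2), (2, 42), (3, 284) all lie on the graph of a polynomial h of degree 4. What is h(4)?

1000

Using the Lagrange interpolation formula with nodes -1, 0, 1, 2, 3:
  L_0(n) = n(n - 1)(n - 2)(n - 3) / 24
  L_1(n) = (n + 1)(n - 1)(n - 2)(n - 3) / -6
  L_2(n) = (n + 1)n(n - 2)(n - 3) / 4
  L_3(n) = (n + 1)n(n - 1)(n - 3) / -6
  L_4(n) = (n + 1)n(n - 1)(n - 2) / 24
Then h(n) = 0·L_0(n) - 4·L_1(n) - 2·L_2(n) + 42·L_3(n) + 284·L_4(n).
Expanding and collecting terms gives h(n) = 5n⁴ - 4n³ - 2n² + 3n - 4.
Evaluating at n = 4: h(4) = 1000.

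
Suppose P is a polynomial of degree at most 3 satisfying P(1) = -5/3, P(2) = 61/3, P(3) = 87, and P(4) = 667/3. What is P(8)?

Write P(t) = at^3 + bt^2 + ct + d. Substituting each data point gives a linear system:
  a + b + c + d = -5/3
  8a + 4b + 2c + d = 61/3
  27a + 9b + 3c + d = 87
  64a + 16b + 4c + d = 667/3
Solving the system yields a = 4, b = -5/3, c = -1, d = -3.
So P(t) = 4t^3 - (5/3)t^2 - t - 3.
Then P(8) = 5791/3.

5791/3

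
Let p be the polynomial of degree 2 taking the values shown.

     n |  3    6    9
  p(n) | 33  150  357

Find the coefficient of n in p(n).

Write p(n) = an^2 + bn + c. Substituting each data point gives a linear system:
  9a + 3b + c = 33
  36a + 6b + c = 150
  81a + 9b + c = 357
Solving the system yields a = 5, b = -6, c = 6.
So p(n) = 5n² - 6n + 6.
The coefficient of n is -6.

-6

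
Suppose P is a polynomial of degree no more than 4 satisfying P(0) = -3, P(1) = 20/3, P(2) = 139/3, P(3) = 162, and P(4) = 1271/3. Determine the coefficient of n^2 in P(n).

Write P(n) = an^4 + bn^3 + cn^2 + dn + e. Substituting each data point gives a linear system:
  e = -3
  a + b + c + d + e = 20/3
  16a + 8b + 4c + 2d + e = 139/3
  81a + 27b + 9c + 3d + e = 162
  256a + 64b + 16c + 4d + e = 1271/3
Solving the system yields a = 1, b = 5/3, c = 3, d = 4, e = -3.
So P(n) = n^4 + (5/3)n^3 + 3n^2 + 4n - 3.
The coefficient of n^2 is 3.

3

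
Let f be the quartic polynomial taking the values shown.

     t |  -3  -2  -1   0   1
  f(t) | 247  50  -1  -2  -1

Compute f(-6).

3394

Forward differences of the values at t = -3, -2, -1, 0, 1:
  f  : 247  50  -1  -2  -1
  Δ  : -197  -51  -1  1
  Δ^2: 146  50  2
  Δ^3: -96  -48
  Δ^4: 48
The fourth differences are constant, confirming degree 4.
Interpolating (Newton forward form) and evaluating at t = -6 gives f(-6) = 3394.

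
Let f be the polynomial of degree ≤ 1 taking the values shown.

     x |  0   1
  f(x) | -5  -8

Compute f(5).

Using the Lagrange interpolation formula with nodes 0, 1:
  L_0(x) = (x - 1) / -1
  L_1(x) = x / 1
Then f(x) = -5·L_0(x) - 8·L_1(x).
Expanding and collecting terms gives f(x) = -3x - 5.
Evaluating at x = 5: f(5) = -20.

-20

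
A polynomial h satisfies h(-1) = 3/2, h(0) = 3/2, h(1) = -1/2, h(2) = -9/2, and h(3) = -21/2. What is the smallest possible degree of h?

Forward differences of the values at x = -1, 0, 1, 2, 3:
  h  : 3/2  3/2  -1/2  -9/2  -21/2
  Δ  : 0  -2  -4  -6
  Δ^2: -2  -2  -2
  Δ^3: 0  0
  Δ^4: 0
The second differences are constant (-2) and nonzero, while all higher differences vanish, so the minimal degree is 2.

2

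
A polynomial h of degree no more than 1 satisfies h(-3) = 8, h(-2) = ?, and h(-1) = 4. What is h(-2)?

On equispaced nodes a degree-1 polynomial has vanishing second forward difference, so
  h(-3) - 2·h(-2) + h(-1) = 0.
Substituting the known values and solving for h(-2):
  -2·h(-2) = -12
  h(-2) = 6.

6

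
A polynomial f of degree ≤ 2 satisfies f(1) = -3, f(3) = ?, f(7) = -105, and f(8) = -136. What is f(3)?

The 3 known points determine the degree-2 polynomial uniquely.
Write f(t) = at^2 + bt + c. Substituting each data point gives a linear system:
  a + b + c = -3
  49a + 7b + c = -105
  64a + 8b + c = -136
Solving the system yields a = -2, b = -1, c = 0.
So f(t) = -2t^2 - t.
Then f(3) = -21.

-21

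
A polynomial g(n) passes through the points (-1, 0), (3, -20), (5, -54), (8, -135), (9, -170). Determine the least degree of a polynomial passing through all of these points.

Divided differences on the nodes -1, 3, 5, 8, 9:
  order 0: 0  -20  -54  -135  -170
  order 1: -5  -17  -27  -35
  order 2: -2  -2  -2
  order 3: 0  0
  order 4: 0
The order-2 divided differences are all -2 (nonzero) and every higher order vanishes, so the data lies on a polynomial of degree exactly 2.

2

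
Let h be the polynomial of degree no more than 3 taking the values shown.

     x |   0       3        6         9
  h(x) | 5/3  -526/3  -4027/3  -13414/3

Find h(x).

Using the Lagrange interpolation formula with nodes 0, 3, 6, 9:
  L_0(x) = (x - 3)(x - 6)(x - 9) / -162
  L_1(x) = x(x - 6)(x - 9) / 54
  L_2(x) = x(x - 3)(x - 9) / -54
  L_3(x) = x(x - 3)(x - 6) / 162
Then h(x) = 5/3·L_0(x) - 526/3·L_1(x) - 4027/3·L_2(x) - 13414/3·L_3(x).
Expanding and collecting terms gives h(x) = -6x^3 - x^2 - 2x + 5/3.
Check: h(6) = -4027/3. ✓

h(x) = -6x^3 - x^2 - 2x + 5/3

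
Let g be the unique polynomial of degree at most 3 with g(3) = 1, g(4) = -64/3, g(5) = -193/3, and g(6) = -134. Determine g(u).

g(u) = -u^3 + (5/3)u^2 + 3u + 4

Write g(u) = au^3 + bu^2 + cu + d. Substituting each data point gives a linear system:
  27a + 9b + 3c + d = 1
  64a + 16b + 4c + d = -64/3
  125a + 25b + 5c + d = -193/3
  216a + 36b + 6c + d = -134
Solving the system yields a = -1, b = 5/3, c = 3, d = 4.
So g(u) = -u^3 + (5/3)u^2 + 3u + 4.
Check: g(5) = -193/3. ✓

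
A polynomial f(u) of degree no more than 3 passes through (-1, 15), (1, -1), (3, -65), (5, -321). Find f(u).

Write f(u) = au^3 + bu^2 + cu + d. Substituting each data point gives a linear system:
  -a + b - c + d = 15
  a + b + c + d = -1
  27a + 9b + 3c + d = -65
  125a + 25b + 5c + d = -321
Solving the system yields a = -3, b = 3, c = -5, d = 4.
So f(u) = -3u³ + 3u² - 5u + 4.
Check: f(5) = -321. ✓

f(u) = -3u^3 + 3u^2 - 5u + 4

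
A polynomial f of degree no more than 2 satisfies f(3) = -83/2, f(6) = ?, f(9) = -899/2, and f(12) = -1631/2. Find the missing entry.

The 3 known points determine the degree-2 polynomial uniquely.
Write f(s) = as^2 + bs + c. Substituting each data point gives a linear system:
  9a + 3b + c = -83/2
  81a + 9b + c = -899/2
  144a + 12b + c = -1631/2
Solving the system yields a = -6, b = 4, c = 1/2.
So f(s) = -6s^2 + 4s + 1/2.
Then f(6) = -383/2.

-383/2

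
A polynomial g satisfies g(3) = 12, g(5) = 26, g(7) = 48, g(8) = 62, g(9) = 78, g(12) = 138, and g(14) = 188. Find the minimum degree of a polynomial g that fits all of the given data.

2

Divided differences on the nodes 3, 5, 7, 8, 9, 12, 14:
  order 0: 12  26  48  62  78  138  188
  order 1: 7  11  14  16  20  25
  order 2: 1  1  1  1  1
  order 3: 0  0  0  0
  order 4: 0  0  0
  order 5: 0  0
  order 6: 0
The order-2 divided differences are all 1 (nonzero) and every higher order vanishes, so the data lies on a polynomial of degree exactly 2.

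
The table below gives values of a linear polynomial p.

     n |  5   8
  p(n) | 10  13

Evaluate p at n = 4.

Using the Lagrange interpolation formula with nodes 5, 8:
  L_0(n) = (n - 8) / -3
  L_1(n) = (n - 5) / 3
Then p(n) = 10·L_0(n) + 13·L_1(n).
Expanding and collecting terms gives p(n) = n + 5.
Evaluating at n = 4: p(4) = 9.

9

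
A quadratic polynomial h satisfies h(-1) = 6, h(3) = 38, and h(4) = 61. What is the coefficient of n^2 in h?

Write h(n) = an^2 + bn + c. Substituting each data point gives a linear system:
  a - b + c = 6
  9a + 3b + c = 38
  16a + 4b + c = 61
Solving the system yields a = 3, b = 2, c = 5.
So h(n) = 3n^2 + 2n + 5.
The leading coefficient is 3.

3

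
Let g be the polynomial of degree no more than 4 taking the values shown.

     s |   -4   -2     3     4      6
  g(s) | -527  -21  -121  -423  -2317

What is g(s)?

g(s) = -2s^4 + s^3 + 2s^2 - 3s + 5

Using the Lagrange interpolation formula with nodes -4, -2, 3, 4, 6:
  L_0(s) = (s + 2)(s - 3)(s - 4)(s - 6) / 1120
  L_1(s) = (s + 4)(s - 3)(s - 4)(s - 6) / -480
  L_2(s) = (s + 4)(s + 2)(s - 4)(s - 6) / 105
  L_3(s) = (s + 4)(s + 2)(s - 3)(s - 6) / -96
  L_4(s) = (s + 4)(s + 2)(s - 3)(s - 4) / 480
Then g(s) = -527·L_0(s) - 21·L_1(s) - 121·L_2(s) - 423·L_3(s) - 2317·L_4(s).
Expanding and collecting terms gives g(s) = -2s^4 + s^3 + 2s^2 - 3s + 5.
Check: g(-4) = -527. ✓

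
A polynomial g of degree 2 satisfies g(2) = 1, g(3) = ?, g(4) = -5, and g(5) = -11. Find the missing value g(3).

-1

The 3 known points determine the degree-2 polynomial uniquely.
Write g(s) = as^2 + bs + c. Substituting each data point gives a linear system:
  4a + 2b + c = 1
  16a + 4b + c = -5
  25a + 5b + c = -11
Solving the system yields a = -1, b = 3, c = -1.
So g(s) = -s^2 + 3s - 1.
Then g(3) = -1.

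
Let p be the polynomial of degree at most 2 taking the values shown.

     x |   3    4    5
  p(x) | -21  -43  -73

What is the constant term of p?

-3

Write p(x) = ax^2 + bx + c. Substituting each data point gives a linear system:
  9a + 3b + c = -21
  16a + 4b + c = -43
  25a + 5b + c = -73
Solving the system yields a = -4, b = 6, c = -3.
So p(x) = -4x^2 + 6x - 3.
The constant term is -3.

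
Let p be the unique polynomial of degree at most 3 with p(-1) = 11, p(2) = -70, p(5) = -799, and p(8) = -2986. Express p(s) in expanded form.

p(s) = -5s^3 - 6s^2 - 6s + 6

Write p(s) = as^3 + bs^2 + cs + d. Substituting each data point gives a linear system:
  -a + b - c + d = 11
  8a + 4b + 2c + d = -70
  125a + 25b + 5c + d = -799
  512a + 64b + 8c + d = -2986
Solving the system yields a = -5, b = -6, c = -6, d = 6.
So p(s) = -5s³ - 6s² - 6s + 6.
Check: p(5) = -799. ✓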